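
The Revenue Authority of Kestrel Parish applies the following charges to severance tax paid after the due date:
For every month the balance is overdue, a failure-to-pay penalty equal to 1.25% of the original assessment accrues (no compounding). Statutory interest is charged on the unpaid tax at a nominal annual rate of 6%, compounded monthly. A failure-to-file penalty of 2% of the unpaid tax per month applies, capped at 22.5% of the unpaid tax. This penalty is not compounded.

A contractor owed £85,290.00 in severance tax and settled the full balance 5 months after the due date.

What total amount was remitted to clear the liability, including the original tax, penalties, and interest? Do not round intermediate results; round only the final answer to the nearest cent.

£101,303.30

Failure-to-file: 5 × 2% × £85,290.00 = £8,529.00 (under the 22.5% cap)
Failure-to-pay penalty = 1.25% × £85,290.00 × 5 mo = £5,330.63…
Interest (6%/yr ÷ 12 = 0.5%/month): £85,290.00 × ((1 + 0.005)^5 − 1) = £2,153.6794…
Total = £85,290.00 + £13,859.6250 + £2,153.6794… = £101,303.30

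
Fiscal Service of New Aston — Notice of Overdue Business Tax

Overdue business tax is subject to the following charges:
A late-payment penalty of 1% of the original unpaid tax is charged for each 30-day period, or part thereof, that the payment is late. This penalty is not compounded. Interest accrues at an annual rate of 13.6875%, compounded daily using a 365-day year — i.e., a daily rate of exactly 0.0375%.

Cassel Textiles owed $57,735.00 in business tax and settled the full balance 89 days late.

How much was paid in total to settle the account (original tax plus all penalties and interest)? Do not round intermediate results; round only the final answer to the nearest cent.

Penalty periods: ⌈89/30⌉ = 3; penalty = 3 × 1% × $57,735.00 = $1,732.05
Interest: $57,735.00 × ((1 + 0.000375)^89 − 1) = $57,735.00 × 0.03393172… = $1,959.0481…
Total = $57,735.00 + $1,732.0500 + $1,959.0481… = $61,426.10

$61,426.10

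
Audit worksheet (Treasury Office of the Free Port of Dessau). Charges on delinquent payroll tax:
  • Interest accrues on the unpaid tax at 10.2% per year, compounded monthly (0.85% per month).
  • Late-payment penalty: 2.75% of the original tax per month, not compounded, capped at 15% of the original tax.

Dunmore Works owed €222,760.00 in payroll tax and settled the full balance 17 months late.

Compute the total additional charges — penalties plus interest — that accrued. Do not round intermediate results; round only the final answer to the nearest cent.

€67,887.52

Penalty (uncapped): 17 × 2.75% × €222,760.00 = €104,140.30; cap = 15% × €222,760.00 = €33,414.00 → penalty = €33,414.00
Interest: €222,760.00 × ((1 + 0.0085)^17 − 1) = €222,760.00 × 0.1547563… = €34,473.5152…
Penalties + interest = €33,414.0000 + €34,473.5152… = €67,887.52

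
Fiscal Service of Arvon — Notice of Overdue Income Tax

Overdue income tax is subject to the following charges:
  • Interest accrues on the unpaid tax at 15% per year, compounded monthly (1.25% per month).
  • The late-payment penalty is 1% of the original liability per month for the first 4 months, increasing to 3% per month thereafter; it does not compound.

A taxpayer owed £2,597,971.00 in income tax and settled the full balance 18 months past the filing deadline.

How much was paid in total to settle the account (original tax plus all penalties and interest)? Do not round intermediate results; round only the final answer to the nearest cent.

£4,444,030.46

Penalty, months 1–4: 4 × 1% × £2,597,971.00 = £103,918.84
Penalty, months 5–18: 14 × 3% × £2,597,971.00 = £1,091,147.82
Interest: £2,597,971.00 × ((1 + 0.0125)^18 − 1) = £2,597,971.00 × 0.2505774… = £650,992.8032…
Total = £2,597,971.00 + £1,195,066.6600 + £650,992.8032… = £4,444,030.46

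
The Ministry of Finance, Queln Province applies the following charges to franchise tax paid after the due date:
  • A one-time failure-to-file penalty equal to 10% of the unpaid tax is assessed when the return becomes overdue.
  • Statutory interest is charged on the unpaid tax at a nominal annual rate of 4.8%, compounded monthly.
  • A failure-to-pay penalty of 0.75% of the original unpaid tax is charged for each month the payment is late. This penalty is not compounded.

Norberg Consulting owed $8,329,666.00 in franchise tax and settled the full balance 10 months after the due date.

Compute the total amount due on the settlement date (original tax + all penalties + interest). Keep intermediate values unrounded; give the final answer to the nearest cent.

Failure-to-file penalty: 10% × $8,329,666.00 = $832,966.60
Failure-to-pay penalty = 0.75% × $8,329,666.00 × 10 mo = $624,724.95
Interest (4.8%/yr ÷ 12 = 0.4%/month): $8,329,666.00 × ((1 + 0.004)^10 − 1) = $339,248.4213…
Total = $8,329,666.00 + $1,457,691.5500 + $339,248.4213… = $10,126,605.97

$10,126,605.97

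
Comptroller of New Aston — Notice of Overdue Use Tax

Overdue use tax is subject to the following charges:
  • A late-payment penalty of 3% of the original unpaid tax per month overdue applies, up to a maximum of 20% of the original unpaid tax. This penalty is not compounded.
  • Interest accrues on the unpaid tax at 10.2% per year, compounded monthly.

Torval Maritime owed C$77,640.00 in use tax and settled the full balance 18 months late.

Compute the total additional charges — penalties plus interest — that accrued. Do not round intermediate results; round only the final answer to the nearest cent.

Penalty (uncapped): 18 × 3% × C$77,640.00 = C$41,925.60; cap = 20% × C$77,640.00 = C$15,528.00 → penalty = C$15,528.00
Interest (10.2%/yr ÷ 12 = 0.85%/month): C$77,640.00 × ((1 + 0.0085)^18 − 1) = C$12,777.3496…
Penalties + interest = C$15,528.0000 + C$12,777.3496… = C$28,305.35

C$28,305.35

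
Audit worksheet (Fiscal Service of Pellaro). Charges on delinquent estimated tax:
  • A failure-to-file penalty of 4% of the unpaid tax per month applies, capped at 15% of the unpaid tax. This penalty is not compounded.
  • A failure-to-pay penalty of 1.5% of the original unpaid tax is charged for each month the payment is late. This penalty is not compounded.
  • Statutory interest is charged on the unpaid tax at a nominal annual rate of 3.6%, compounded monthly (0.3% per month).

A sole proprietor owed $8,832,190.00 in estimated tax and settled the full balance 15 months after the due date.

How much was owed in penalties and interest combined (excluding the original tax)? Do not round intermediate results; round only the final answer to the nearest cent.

Failure-to-file: 15 × 4% × $8,832,190.00 = $5,299,314.00, capped at 15% × $8,832,190.00 = $1,324,828.50
Failure-to-pay penalty = 1.5% × $8,832,190.00 × 15 mo = $1,987,242.75
Interest: $8,832,190.00 × ((1 + 0.003)^15 − 1) = $8,832,190.00 × 0.0459574… = $405,904.4560…
Penalties + interest = $3,312,071.2500 + $405,904.4560… = $3,717,975.71

$3,717,975.71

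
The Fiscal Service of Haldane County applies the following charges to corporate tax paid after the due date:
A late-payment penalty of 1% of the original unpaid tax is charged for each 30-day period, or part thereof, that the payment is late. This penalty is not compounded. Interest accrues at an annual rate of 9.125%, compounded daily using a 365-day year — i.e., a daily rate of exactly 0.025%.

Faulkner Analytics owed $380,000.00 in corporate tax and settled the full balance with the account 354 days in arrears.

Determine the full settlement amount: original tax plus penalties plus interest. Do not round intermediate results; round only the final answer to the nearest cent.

$460,758.42

Penalty periods: ⌈354/30⌉ = 12; penalty = 12 × 1% × $380,000.00 = $45,600.00
Interest: $380,000.00 × ((1 + 0.00025)^354 − 1) = $380,000.00 × 0.09252217… = $35,158.4240…
Total = $380,000.00 + $45,600.0000 + $35,158.4240… = $460,758.42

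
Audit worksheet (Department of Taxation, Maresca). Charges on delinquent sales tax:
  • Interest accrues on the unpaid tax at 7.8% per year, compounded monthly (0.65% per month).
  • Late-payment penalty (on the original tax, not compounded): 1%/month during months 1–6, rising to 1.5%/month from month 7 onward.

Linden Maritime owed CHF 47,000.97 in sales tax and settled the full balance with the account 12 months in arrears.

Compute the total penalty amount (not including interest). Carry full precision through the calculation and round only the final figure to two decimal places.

Penalty, months 1–6: 6 × 1% × CHF 47,000.97 = CHF 2,820.06…
Penalty, months 7–12: 6 × 1.5% × CHF 47,000.97 = CHF 4,230.09…
Total penalty = CHF 2,820.06… + CHF 4,230.09… = CHF 7,050.15

CHF 7,050.15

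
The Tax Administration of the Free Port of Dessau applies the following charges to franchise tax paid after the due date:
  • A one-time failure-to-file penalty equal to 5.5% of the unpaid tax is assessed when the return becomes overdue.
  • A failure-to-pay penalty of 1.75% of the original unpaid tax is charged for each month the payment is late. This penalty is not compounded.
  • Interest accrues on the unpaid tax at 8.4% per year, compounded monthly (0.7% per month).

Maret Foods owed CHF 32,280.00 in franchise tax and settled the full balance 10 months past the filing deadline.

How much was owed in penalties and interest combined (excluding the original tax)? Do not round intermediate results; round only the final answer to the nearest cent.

CHF 9,756.52

Failure-to-file penalty: 5.5% × CHF 32,280.00 = CHF 1,775.40
Failure-to-pay penalty: 10 × 1.75% × CHF 32,280.00 = CHF 5,649.00
Interest: CHF 32,280.00 × ((1 + 0.007)^10 − 1) = CHF 32,280.00 × 0.0722467… = CHF 2,332.1225…
Penalties + interest = CHF 7,424.4000 + CHF 2,332.1225… = CHF 9,756.52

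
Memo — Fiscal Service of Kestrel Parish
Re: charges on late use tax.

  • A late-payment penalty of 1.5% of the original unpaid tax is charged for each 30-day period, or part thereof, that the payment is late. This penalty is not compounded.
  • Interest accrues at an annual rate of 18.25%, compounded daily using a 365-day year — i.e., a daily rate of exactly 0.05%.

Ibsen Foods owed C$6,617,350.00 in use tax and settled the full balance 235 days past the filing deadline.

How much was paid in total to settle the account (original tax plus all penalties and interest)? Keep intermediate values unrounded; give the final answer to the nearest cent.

C$8,236,275.44

Penalty periods: ⌈235/30⌉ = 8; penalty = 8 × 1.5% × C$6,617,350.00 = C$794,082.00
Interest: C$6,617,350.00 × ((1 + 0.0005)^235 − 1) = C$6,617,350.00 × 0.12464860… = C$824,843.4391…
Total = C$6,617,350.00 + C$794,082.0000 + C$824,843.4391… = C$8,236,275.44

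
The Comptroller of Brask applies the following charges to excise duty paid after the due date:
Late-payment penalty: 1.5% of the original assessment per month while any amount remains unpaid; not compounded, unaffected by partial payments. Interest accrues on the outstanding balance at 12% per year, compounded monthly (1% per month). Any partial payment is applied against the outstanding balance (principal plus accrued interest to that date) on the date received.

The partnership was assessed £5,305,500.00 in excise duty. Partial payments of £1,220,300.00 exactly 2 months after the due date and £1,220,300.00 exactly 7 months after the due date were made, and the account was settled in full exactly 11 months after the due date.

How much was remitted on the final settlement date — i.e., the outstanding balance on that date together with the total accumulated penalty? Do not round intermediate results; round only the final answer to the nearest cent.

£4,190,112.70

Balance at month 2: £5,305,500.0000 × (1 + 0.01)^2 = £5,412,140.5500
After £1,220,300.00 payment: £5,412,140.5500 − £1,220,300.00 = £4,191,840.5500
Balance at month 7: £4,191,840.5500 × (1 + 0.01)^5 = £4,405,666.5465…
After £1,220,300.00 payment: £4,405,666.5465… − £1,220,300.00 = £3,185,366.5465…
Balance at month 11: £3,185,366.5465… × (1 + 0.01)^4 = £3,314,705.2016…
Penalty: 11 × 1.5% × £5,305,500.00 = £875,407.50
Final settlement = outstanding balance + penalty = £3,314,705.2016… + £875,407.50 = £4,190,112.70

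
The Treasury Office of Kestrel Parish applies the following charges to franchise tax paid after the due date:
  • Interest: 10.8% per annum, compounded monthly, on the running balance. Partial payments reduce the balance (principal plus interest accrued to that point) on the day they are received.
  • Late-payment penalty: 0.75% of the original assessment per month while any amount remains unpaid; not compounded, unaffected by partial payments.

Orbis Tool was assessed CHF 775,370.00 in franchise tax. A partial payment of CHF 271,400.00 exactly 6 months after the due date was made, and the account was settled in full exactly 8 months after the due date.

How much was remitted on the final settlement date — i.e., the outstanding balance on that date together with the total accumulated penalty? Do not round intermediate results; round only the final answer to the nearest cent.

CHF 603,202.21

Monthly rate = 10.8% ÷ 12 = 0.9%
Balance at month 6: CHF 775,370.0000 × (1 + 0.009)^6 = CHF 818,193.4360…
After CHF 271,400.00 payment: CHF 818,193.4360… − CHF 271,400.00 = CHF 546,793.4360…
Balance at month 8: CHF 546,793.4360… × (1 + 0.009)^2 = CHF 556,680.0081…
Penalty: 8 × 0.75% × CHF 775,370.00 = CHF 46,522.20
Final settlement = outstanding balance + penalty = CHF 556,680.0081… + CHF 46,522.20 = CHF 603,202.21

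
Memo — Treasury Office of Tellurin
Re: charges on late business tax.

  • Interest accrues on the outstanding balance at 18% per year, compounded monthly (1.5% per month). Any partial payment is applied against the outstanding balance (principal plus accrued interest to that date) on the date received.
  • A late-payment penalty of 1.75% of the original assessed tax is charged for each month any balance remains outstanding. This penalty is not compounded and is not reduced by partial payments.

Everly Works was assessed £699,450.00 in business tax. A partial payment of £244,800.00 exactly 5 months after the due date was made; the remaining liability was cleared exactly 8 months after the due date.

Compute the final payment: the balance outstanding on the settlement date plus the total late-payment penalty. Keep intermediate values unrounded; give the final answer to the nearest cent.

Balance at month 5: £699,450.0000 × (1 + 0.015)^5 = £753,506.2965…
After £244,800.00 payment: £753,506.2965… − £244,800.00 = £508,706.2965…
Balance at month 8: £508,706.2965… × (1 + 0.015)^3 = £531,943.1735…
Penalty: 8 × 1.75% × £699,450.00 = £97,923.00
Final settlement = outstanding balance + penalty = £531,943.1735… + £97,923.00 = £629,866.17

£629,866.17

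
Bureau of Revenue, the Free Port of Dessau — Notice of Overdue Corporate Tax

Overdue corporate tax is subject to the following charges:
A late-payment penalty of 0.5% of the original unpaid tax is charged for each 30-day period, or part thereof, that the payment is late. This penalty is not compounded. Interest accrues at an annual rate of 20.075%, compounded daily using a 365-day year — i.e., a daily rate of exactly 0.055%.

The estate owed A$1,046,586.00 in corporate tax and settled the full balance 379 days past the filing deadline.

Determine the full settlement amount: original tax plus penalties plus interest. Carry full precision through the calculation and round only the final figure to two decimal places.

Penalty periods: ⌈379/30⌉ = 13; penalty = 13 × 0.5% × A$1,046,586.00 = A$68,028.09
Interest: A$1,046,586.00 × ((1 + 0.00055)^379 − 1) = A$1,046,586.00 × 0.23169676… = A$242,490.5837…
Total = A$1,046,586.00 + A$68,028.0900 + A$242,490.5837… = A$1,357,104.67

A$1,357,104.67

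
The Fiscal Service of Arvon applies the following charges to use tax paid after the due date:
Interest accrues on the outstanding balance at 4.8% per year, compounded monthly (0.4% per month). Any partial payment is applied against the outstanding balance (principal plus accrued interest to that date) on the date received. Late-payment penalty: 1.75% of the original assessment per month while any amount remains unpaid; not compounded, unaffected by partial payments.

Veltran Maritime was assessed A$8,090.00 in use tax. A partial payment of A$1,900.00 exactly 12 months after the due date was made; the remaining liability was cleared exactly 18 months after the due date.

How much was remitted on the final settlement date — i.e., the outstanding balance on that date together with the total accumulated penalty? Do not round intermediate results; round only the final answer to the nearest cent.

A$9,295.00

Balance at month 12: A$8,090.0000 × (1 + 0.004)^12 = A$8,486.9780…
After A$1,900.00 payment: A$8,486.9780… − A$1,900.00 = A$6,586.9780…
Balance at month 18: A$6,586.9780… × (1 + 0.004)^6 = A$6,746.6548…
Penalty: 18 × 1.75% × A$8,090.00 = A$2,548.35
Final settlement = outstanding balance + penalty = A$6,746.6548… + A$2,548.35 = A$9,295.00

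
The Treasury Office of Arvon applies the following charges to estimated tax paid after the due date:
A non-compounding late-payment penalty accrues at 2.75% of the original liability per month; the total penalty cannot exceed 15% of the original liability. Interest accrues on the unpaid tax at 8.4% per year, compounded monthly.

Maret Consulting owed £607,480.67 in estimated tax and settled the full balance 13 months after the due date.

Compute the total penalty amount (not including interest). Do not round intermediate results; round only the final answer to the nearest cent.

£91,122.10

Penalty (uncapped): 13 × 2.75% × £607,480.67 = £217,174.34…; cap = 15% × £607,480.67 = £91,122.10… → penalty = £91,122.10…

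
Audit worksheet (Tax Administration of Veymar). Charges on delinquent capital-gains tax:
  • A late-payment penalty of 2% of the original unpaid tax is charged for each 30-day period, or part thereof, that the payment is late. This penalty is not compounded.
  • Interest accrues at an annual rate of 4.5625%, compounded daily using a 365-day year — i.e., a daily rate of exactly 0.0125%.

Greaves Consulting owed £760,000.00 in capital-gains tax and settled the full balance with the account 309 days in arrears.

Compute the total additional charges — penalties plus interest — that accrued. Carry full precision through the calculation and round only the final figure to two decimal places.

£197,127.38

Penalty periods: ⌈309/30⌉ = 11; penalty = 11 × 2% × £760,000.00 = £167,200.00
Interest: £760,000.00 × ((1 + 0.000125)^309 − 1) = £760,000.00 × 0.03937813… = £29,927.3818…
Penalties + interest = £167,200.0000 + £29,927.3818… = £197,127.38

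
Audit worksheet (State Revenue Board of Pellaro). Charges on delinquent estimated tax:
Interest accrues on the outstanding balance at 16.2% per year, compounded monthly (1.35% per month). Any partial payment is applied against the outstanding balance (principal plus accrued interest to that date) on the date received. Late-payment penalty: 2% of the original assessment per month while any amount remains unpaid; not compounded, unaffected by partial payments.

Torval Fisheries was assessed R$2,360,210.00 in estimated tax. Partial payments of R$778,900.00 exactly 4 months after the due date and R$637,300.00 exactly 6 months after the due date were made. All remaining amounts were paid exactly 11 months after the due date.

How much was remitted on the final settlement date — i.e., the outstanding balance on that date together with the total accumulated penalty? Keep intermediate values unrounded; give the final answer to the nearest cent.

R$1,717,539.96

Balance at month 4: R$2,360,210.0000 × (1 + 0.0135)^4 = R$2,490,265.5360…
After R$778,900.00 payment: R$2,490,265.5360… − R$778,900.00 = R$1,711,365.5360…
Balance at month 6: R$1,711,365.5360… × (1 + 0.0135)^2 = R$1,757,884.3019…
After R$637,300.00 payment: R$1,757,884.3019… − R$637,300.00 = R$1,120,584.3019…
Balance at month 11: R$1,120,584.3019… × (1 + 0.0135)^5 = R$1,198,293.7643…
Penalty: 11 × 2% × R$2,360,210.00 = R$519,246.20
Final settlement = outstanding balance + penalty = R$1,198,293.7643… + R$519,246.20 = R$1,717,539.96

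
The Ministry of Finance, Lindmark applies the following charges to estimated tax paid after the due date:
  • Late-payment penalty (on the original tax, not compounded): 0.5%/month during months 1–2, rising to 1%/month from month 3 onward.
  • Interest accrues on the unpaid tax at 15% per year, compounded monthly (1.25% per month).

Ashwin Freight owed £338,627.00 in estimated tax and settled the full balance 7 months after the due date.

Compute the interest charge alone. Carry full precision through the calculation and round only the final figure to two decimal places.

Interest: £338,627.00 × ((1 + 0.0125)^7 − 1) = £338,627.00 × 0.0908505… = £30,764.4222…

£30,764.42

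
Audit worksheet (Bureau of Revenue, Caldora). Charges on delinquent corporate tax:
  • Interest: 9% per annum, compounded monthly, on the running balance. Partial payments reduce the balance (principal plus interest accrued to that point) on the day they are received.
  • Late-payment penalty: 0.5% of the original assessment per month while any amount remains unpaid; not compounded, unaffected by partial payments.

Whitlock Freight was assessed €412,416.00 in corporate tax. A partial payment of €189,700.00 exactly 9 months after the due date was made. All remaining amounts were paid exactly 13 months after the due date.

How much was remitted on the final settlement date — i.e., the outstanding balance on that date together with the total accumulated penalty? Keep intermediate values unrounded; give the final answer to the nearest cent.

€285,838.44

Monthly rate = 9% ÷ 12 = 0.75%
Balance at month 9: €412,416.0000 × (1 + 0.0075)^9 = €441,104.0030…
After €189,700.00 payment: €441,104.0030… − €189,700.00 = €251,404.0030…
Balance at month 13: €251,404.0030… × (1 + 0.0075)^4 = €259,031.3970…
Penalty: 13 × 0.5% × €412,416.00 = €26,807.04
Final settlement = outstanding balance + penalty = €259,031.3970… + €26,807.04 = €285,838.44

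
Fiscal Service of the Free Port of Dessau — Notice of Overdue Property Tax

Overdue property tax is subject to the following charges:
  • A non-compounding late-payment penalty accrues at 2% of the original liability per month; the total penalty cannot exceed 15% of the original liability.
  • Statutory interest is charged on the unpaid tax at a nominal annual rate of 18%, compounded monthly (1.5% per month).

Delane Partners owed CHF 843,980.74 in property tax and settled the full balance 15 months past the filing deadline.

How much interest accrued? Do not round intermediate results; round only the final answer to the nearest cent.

CHF 211,191.04

Interest: CHF 843,980.74 × ((1 + 0.015)^15 − 1) = CHF 843,980.74 × 0.2502321… = CHF 211,191.0448…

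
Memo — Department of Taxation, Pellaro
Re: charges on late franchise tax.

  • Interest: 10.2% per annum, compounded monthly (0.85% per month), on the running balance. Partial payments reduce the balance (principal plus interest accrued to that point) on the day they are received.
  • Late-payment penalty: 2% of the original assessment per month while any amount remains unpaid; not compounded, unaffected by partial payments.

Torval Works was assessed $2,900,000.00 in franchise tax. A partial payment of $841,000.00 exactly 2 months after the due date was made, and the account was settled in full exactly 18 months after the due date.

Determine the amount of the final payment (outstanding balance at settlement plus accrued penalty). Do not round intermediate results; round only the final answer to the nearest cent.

$3,458,293.18

Balance at month 2: $2,900,000.0000 × (1 + 0.0085)^2 = $2,949,509.5250
After $841,000.00 payment: $2,949,509.5250 − $841,000.00 = $2,108,509.5250
Balance at month 18: $2,108,509.5250 × (1 + 0.0085)^16 = $2,414,293.1825…
Penalty: 18 × 2% × $2,900,000.00 = $1,044,000.00
Final settlement = outstanding balance + penalty = $2,414,293.1825… + $1,044,000.00 = $3,458,293.18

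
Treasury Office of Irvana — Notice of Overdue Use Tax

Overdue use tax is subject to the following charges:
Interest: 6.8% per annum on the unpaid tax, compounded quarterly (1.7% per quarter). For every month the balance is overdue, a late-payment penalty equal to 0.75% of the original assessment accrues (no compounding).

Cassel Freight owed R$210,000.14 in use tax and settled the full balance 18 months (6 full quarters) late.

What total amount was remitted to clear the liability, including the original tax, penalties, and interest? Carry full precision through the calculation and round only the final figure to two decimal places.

Late-payment penalty = 0.75% × R$210,000.14 × 18 mo = R$28,350.02…
Interest: R$210,000.14 × ((1 + 0.017)^6 − 1) = R$210,000.14 × 0.1064345… = R$22,351.2644…
Total = R$210,000.14 + R$28,350.0189 + R$22,351.2644… = R$260,701.42

R$260,701.42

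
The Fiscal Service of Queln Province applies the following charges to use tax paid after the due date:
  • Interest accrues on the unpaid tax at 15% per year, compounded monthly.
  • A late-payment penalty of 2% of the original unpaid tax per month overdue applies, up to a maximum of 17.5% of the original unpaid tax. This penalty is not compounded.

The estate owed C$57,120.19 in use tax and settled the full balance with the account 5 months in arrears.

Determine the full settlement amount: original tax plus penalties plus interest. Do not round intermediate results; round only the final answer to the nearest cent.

Penalty: 5 × 2% × C$57,120.19 = C$5,712.02… (below the 17.5% cap of C$9,996.03…)
Interest (15%/yr ÷ 12 = 1.25%/month): C$57,120.19 × ((1 + 0.0125)^5 − 1) = C$3,660.3848…
Total = C$57,120.19 + C$5,712.0190 + C$3,660.3848… = C$66,492.59

C$66,492.59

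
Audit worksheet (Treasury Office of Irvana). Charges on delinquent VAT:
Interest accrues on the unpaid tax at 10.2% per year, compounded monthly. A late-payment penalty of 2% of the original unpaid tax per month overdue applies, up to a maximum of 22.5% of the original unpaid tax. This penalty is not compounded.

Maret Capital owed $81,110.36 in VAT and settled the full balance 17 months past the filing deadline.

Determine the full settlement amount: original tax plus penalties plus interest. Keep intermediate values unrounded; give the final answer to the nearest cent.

$111,912.53

Penalty (uncapped): 17 × 2% × $81,110.36 = $27,577.52…; cap = 22.5% × $81,110.36 = $18,249.83… → penalty = $18,249.83…
Interest (10.2%/yr ÷ 12 = 0.85%/month): $81,110.36 × ((1 + 0.0085)^17 − 1) = $12,552.3399…
Total = $81,110.36 + $18,249.8310 + $12,552.3399… = $111,912.53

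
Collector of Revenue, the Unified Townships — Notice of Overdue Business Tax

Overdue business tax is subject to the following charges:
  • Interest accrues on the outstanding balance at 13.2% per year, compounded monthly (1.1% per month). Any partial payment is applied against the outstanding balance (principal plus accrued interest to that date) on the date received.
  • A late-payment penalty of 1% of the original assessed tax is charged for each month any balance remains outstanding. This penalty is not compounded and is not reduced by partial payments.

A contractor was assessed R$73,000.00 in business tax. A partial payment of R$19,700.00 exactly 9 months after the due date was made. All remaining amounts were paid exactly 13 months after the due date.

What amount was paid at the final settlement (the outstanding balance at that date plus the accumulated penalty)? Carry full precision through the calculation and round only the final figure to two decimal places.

Balance at month 9: R$73,000.0000 × (1 + 0.011)^9 = R$80,553.2859…
After R$19,700.00 payment: R$80,553.2859… − R$19,700.00 = R$60,853.2859…
Balance at month 13: R$60,853.2859… × (1 + 0.011)^4 = R$63,575.3348…
Penalty: 13 × 1% × R$73,000.00 = R$9,490.00
Final settlement = outstanding balance + penalty = R$63,575.3348… + R$9,490.00 = R$73,065.33

R$73,065.33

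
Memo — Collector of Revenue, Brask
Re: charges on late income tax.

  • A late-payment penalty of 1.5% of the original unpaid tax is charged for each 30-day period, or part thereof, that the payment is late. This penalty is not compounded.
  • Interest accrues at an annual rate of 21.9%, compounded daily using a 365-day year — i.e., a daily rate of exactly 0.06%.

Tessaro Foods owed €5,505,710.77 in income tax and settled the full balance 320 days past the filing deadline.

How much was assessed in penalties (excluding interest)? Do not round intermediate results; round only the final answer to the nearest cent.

€908,442.28

Penalty periods: ⌈320/30⌉ = 11; penalty = 11 × 1.5% × €5,505,710.77 = €908,442.28…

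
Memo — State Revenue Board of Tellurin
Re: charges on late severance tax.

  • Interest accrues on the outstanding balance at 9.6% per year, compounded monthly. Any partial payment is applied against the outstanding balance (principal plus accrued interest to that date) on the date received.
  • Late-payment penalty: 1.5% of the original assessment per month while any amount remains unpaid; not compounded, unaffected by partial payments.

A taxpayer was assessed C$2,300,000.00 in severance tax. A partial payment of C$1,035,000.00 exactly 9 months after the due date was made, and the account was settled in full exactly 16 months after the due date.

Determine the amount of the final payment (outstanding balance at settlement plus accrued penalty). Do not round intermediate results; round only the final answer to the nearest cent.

C$2,070,371.20

Monthly rate = 9.6% ÷ 12 = 0.8%
Balance at month 9: C$2,300,000.0000 × (1 + 0.008)^9 = C$2,470,999.3150…
After C$1,035,000.00 payment: C$2,470,999.3150… − C$1,035,000.00 = C$1,435,999.3150…
Balance at month 16: C$1,435,999.3150… × (1 + 0.008)^7 = C$1,518,371.1996…
Penalty: 16 × 1.5% × C$2,300,000.00 = C$552,000.00
Final settlement = outstanding balance + penalty = C$1,518,371.1996… + C$552,000.00 = C$2,070,371.20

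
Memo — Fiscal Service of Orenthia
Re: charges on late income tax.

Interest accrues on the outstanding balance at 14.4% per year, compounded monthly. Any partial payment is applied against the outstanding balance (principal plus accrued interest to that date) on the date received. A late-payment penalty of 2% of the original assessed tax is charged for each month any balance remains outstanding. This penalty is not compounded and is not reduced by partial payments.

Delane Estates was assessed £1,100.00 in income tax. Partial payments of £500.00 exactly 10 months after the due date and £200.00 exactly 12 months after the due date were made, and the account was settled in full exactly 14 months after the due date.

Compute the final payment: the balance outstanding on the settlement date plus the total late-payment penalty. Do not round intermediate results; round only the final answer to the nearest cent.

£878.67

Monthly rate = 14.4% ÷ 12 = 1.2%
Balance at month 10: £1,100.0000 × (1 + 0.012)^10 = £1,239.3610…
After £500.00 payment: £1,239.3610… − £500.00 = £739.3610…
Balance at month 12: £739.3610… × (1 + 0.012)^2 = £757.2121…
After £200.00 payment: £757.2121… − £200.00 = £557.2121…
Balance at month 14: £557.2121… × (1 + 0.012)^2 = £570.6654…
Penalty: 14 × 2% × £1,100.00 = £308.00
Final settlement = outstanding balance + penalty = £570.6654… + £308.00 = £878.67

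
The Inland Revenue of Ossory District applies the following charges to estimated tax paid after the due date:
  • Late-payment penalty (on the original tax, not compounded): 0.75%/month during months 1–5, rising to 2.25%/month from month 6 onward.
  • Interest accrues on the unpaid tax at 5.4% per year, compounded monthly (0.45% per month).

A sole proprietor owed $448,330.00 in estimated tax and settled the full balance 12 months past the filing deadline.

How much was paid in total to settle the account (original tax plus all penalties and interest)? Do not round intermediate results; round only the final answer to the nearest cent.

$560,572.44

Penalty, months 1–5: 5 × 0.75% × $448,330.00 = $16,812.38…
Penalty, months 6–12: 7 × 2.25% × $448,330.00 = $70,611.98…
Interest: $448,330.00 × ((1 + 0.0045)^12 − 1) = $448,330.00 × 0.0553568… = $24,818.0926…
Total = $448,330.00 + $87,424.3500 + $24,818.0926… = $560,572.44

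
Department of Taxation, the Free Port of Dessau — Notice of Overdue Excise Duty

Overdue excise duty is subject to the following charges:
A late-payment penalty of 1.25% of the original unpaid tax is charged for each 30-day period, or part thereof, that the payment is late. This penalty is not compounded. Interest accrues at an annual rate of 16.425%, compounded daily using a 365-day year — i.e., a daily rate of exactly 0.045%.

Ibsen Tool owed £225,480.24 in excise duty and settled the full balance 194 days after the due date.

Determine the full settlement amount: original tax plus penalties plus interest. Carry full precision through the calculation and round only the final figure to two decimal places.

£265,774.14

Penalty periods: ⌈194/30⌉ = 7; penalty = 7 × 1.25% × £225,480.24 = £19,729.52…
Interest: £225,480.24 × ((1 + 0.00045)^194 − 1) = £225,480.24 × 0.09120257… = £20,564.3774…
Total = £225,480.24 + £19,729.5210 + £20,564.3774… = £265,774.14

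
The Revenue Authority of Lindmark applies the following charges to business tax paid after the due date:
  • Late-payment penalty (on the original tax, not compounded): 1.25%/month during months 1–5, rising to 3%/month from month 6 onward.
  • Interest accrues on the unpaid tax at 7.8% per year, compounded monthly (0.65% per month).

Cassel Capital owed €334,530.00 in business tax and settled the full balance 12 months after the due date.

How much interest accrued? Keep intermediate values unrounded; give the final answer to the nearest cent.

Interest: €334,530.00 × ((1 + 0.0065)^12 − 1) = €334,530.00 × 0.0808498… = €27,046.6871…

€27,046.69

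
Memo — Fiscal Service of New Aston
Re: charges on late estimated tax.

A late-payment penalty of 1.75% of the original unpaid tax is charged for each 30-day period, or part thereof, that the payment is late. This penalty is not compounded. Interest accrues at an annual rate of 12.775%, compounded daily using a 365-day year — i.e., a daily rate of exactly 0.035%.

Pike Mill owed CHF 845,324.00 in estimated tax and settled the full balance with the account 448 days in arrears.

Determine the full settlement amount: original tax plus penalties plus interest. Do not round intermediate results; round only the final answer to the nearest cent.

Penalty periods: ⌈448/30⌉ = 15; penalty = 15 × 1.75% × CHF 845,324.00 = CHF 221,897.55
Interest: CHF 845,324.00 × ((1 + 0.00035)^448 − 1) = CHF 845,324.00 × 0.16972955… = CHF 143,476.4603…
Total = CHF 845,324.00 + CHF 221,897.5500 + CHF 143,476.4603… = CHF 1,210,698.01

CHF 1,210,698.01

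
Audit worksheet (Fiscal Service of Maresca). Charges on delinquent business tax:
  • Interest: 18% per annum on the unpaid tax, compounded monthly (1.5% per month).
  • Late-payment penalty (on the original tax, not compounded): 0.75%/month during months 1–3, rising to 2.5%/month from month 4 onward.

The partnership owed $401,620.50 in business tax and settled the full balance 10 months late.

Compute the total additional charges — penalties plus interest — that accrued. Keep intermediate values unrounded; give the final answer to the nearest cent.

$143,796.54

Penalty, months 1–3: 3 × 0.75% × $401,620.50 = $9,036.46…
Penalty, months 4–10: 7 × 2.5% × $401,620.50 = $70,283.59…
Interest: $401,620.50 × ((1 + 0.015)^10 − 1) = $401,620.50 × 0.1605408… = $64,476.4864…
Penalties + interest = $79,320.0488… + $64,476.4864… = $143,796.54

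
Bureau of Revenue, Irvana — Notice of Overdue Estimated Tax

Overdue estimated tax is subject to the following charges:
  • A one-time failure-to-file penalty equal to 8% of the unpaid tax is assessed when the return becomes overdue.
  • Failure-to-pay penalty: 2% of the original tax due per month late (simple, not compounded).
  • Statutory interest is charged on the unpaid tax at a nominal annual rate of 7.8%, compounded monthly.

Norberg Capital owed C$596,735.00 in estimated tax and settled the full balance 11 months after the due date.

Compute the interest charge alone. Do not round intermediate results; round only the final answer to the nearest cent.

C$44,080.61

Interest (7.8%/yr ÷ 12 = 0.65%/month): C$596,735.00 × ((1 + 0.0065)^11 − 1) = C$44,080.6101…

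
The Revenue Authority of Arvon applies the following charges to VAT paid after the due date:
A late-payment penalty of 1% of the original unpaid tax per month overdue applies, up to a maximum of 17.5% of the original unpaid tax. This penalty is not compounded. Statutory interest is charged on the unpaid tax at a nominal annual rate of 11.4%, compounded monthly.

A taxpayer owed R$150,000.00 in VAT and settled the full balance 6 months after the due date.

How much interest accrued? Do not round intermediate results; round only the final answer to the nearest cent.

R$8,755.65

Interest (11.4%/yr ÷ 12 = 0.95%/month): R$150,000.00 × ((1 + 0.0095)^6 − 1) = R$8,755.6530…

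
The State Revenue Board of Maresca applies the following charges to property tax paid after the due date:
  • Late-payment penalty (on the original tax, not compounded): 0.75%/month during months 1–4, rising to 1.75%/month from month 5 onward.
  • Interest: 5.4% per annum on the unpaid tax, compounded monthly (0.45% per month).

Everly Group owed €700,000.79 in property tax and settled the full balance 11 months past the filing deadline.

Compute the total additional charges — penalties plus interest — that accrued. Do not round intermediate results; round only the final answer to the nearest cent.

Penalty, months 1–4: 4 × 0.75% × €700,000.79 = €21,000.02…
Penalty, months 5–11: 7 × 1.75% × €700,000.79 = €85,750.10…
Interest: €700,000.79 × ((1 + 0.0045)^11 − 1) = €700,000.79 × 0.0506289… = €35,440.2853…
Penalties + interest = €106,750.1205… + €35,440.2853… = €142,190.41

€142,190.41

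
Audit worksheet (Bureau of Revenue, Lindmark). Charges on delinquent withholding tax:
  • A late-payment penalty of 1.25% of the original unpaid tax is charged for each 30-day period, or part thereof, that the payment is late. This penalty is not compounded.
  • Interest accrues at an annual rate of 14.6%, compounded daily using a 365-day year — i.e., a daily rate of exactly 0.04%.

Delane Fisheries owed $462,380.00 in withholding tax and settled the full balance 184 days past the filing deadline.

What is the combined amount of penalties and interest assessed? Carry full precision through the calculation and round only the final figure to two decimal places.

Penalty periods: ⌈184/30⌉ = 7; penalty = 7 × 1.25% × $462,380.00 = $40,458.25
Interest: $462,380.00 × ((1 + 0.0004)^184 − 1) = $462,380.00 × 0.07636033… = $35,307.4889…
Penalties + interest = $40,458.2500 + $35,307.4889… = $75,765.74

$75,765.74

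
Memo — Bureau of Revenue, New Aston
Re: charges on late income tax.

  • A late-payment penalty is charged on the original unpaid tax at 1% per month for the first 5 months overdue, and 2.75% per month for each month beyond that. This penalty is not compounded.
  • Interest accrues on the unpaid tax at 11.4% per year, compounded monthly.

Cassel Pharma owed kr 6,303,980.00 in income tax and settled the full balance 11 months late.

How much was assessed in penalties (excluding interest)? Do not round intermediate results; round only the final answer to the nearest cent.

kr 1,355,355.70

Penalty, months 1–5: 5 × 1% × kr 6,303,980.00 = kr 315,199.00
Penalty, months 6–11: 6 × 2.75% × kr 6,303,980.00 = kr 1,040,156.70
Total penalty = kr 315,199.00 + kr 1,040,156.70 = kr 1,355,355.70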